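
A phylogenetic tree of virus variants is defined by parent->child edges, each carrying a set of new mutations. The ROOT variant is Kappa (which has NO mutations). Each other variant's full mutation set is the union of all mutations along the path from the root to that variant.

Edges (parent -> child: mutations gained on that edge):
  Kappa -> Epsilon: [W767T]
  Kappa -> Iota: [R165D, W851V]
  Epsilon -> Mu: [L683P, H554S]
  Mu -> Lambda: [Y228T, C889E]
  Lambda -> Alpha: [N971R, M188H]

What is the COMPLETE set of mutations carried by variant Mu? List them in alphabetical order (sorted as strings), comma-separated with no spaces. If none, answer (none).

At Kappa: gained [] -> total []
At Epsilon: gained ['W767T'] -> total ['W767T']
At Mu: gained ['L683P', 'H554S'] -> total ['H554S', 'L683P', 'W767T']

Answer: H554S,L683P,W767T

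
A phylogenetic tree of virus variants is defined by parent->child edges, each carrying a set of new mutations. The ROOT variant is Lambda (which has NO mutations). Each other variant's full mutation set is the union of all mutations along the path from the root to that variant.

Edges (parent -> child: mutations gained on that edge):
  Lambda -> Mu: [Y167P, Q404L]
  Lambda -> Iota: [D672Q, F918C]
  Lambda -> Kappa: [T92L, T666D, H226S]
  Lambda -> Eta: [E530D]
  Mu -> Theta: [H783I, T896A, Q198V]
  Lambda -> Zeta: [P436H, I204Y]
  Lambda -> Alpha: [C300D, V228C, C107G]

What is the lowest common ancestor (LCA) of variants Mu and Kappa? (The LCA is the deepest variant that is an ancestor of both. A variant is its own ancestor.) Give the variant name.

Answer: Lambda

Derivation:
Path from root to Mu: Lambda -> Mu
  ancestors of Mu: {Lambda, Mu}
Path from root to Kappa: Lambda -> Kappa
  ancestors of Kappa: {Lambda, Kappa}
Common ancestors: {Lambda}
Walk up from Kappa: Kappa (not in ancestors of Mu), Lambda (in ancestors of Mu)
Deepest common ancestor (LCA) = Lambda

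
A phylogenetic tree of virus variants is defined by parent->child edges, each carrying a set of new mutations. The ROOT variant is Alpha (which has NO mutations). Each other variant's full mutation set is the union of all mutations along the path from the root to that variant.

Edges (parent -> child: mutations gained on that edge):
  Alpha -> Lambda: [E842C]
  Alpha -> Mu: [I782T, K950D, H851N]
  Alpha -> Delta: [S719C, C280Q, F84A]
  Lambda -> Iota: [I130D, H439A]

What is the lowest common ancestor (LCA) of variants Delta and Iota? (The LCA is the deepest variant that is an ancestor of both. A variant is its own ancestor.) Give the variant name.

Path from root to Delta: Alpha -> Delta
  ancestors of Delta: {Alpha, Delta}
Path from root to Iota: Alpha -> Lambda -> Iota
  ancestors of Iota: {Alpha, Lambda, Iota}
Common ancestors: {Alpha}
Walk up from Iota: Iota (not in ancestors of Delta), Lambda (not in ancestors of Delta), Alpha (in ancestors of Delta)
Deepest common ancestor (LCA) = Alpha

Answer: Alpha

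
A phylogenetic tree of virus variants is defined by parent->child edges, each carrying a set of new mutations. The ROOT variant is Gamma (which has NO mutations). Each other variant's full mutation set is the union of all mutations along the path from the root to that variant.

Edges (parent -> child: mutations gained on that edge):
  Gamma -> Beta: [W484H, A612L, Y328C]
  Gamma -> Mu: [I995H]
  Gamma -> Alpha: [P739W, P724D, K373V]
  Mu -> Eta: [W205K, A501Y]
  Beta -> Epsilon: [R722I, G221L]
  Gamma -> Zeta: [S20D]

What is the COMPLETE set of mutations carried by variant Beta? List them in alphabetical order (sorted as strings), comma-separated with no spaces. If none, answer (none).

At Gamma: gained [] -> total []
At Beta: gained ['W484H', 'A612L', 'Y328C'] -> total ['A612L', 'W484H', 'Y328C']

Answer: A612L,W484H,Y328C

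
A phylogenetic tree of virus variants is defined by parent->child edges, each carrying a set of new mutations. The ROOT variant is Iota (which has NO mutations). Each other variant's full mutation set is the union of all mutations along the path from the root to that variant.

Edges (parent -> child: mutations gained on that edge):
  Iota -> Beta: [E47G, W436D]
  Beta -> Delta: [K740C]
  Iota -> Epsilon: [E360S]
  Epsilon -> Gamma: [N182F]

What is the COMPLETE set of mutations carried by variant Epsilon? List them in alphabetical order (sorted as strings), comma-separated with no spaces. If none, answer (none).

At Iota: gained [] -> total []
At Epsilon: gained ['E360S'] -> total ['E360S']

Answer: E360S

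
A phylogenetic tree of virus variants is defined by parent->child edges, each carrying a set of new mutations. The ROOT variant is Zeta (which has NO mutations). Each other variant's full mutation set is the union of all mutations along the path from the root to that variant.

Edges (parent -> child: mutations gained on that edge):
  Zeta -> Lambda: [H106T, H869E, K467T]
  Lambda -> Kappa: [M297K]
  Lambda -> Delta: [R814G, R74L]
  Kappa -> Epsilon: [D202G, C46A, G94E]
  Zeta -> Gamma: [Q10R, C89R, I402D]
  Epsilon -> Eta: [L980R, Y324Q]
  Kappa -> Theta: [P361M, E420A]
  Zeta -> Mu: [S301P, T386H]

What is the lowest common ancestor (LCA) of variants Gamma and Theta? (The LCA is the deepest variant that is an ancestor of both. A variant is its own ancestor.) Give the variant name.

Answer: Zeta

Derivation:
Path from root to Gamma: Zeta -> Gamma
  ancestors of Gamma: {Zeta, Gamma}
Path from root to Theta: Zeta -> Lambda -> Kappa -> Theta
  ancestors of Theta: {Zeta, Lambda, Kappa, Theta}
Common ancestors: {Zeta}
Walk up from Theta: Theta (not in ancestors of Gamma), Kappa (not in ancestors of Gamma), Lambda (not in ancestors of Gamma), Zeta (in ancestors of Gamma)
Deepest common ancestor (LCA) = Zeta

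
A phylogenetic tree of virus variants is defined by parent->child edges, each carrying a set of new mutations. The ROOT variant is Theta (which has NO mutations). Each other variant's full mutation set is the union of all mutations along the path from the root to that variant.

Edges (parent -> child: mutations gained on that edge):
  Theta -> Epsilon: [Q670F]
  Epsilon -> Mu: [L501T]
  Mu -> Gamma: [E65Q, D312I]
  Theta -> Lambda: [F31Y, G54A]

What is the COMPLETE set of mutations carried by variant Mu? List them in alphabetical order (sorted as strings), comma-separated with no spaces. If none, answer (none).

At Theta: gained [] -> total []
At Epsilon: gained ['Q670F'] -> total ['Q670F']
At Mu: gained ['L501T'] -> total ['L501T', 'Q670F']

Answer: L501T,Q670F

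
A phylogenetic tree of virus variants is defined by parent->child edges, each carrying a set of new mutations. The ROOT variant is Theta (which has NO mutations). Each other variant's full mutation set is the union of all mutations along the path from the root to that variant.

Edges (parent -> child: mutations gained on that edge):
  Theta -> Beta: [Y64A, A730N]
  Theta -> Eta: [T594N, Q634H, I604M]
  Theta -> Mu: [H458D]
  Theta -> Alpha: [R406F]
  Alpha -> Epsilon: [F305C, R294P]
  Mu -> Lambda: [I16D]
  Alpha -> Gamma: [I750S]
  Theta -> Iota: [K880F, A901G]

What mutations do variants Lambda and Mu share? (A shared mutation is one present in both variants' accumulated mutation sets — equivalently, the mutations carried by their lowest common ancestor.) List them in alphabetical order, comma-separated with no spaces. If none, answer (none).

Accumulating mutations along path to Lambda:
  At Theta: gained [] -> total []
  At Mu: gained ['H458D'] -> total ['H458D']
  At Lambda: gained ['I16D'] -> total ['H458D', 'I16D']
Mutations(Lambda) = ['H458D', 'I16D']
Accumulating mutations along path to Mu:
  At Theta: gained [] -> total []
  At Mu: gained ['H458D'] -> total ['H458D']
Mutations(Mu) = ['H458D']
Intersection: ['H458D', 'I16D'] ∩ ['H458D'] = ['H458D']

Answer: H458D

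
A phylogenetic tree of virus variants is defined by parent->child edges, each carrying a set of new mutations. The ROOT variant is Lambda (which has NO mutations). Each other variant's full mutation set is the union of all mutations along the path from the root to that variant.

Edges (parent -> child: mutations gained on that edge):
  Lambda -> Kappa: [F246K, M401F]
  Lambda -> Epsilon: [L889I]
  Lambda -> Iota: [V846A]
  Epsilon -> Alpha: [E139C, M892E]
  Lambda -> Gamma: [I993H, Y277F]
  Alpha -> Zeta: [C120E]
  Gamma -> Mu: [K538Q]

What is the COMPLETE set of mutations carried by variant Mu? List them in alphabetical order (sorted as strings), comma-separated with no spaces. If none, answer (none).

At Lambda: gained [] -> total []
At Gamma: gained ['I993H', 'Y277F'] -> total ['I993H', 'Y277F']
At Mu: gained ['K538Q'] -> total ['I993H', 'K538Q', 'Y277F']

Answer: I993H,K538Q,Y277F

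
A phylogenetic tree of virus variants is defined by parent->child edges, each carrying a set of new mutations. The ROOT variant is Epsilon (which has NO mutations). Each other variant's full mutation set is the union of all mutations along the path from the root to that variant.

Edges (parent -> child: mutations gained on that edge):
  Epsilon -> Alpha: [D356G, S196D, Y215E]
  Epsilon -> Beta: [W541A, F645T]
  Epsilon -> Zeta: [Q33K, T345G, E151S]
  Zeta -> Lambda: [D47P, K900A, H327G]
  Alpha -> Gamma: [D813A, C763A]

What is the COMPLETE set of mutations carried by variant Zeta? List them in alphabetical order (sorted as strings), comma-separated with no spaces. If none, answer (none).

Answer: E151S,Q33K,T345G

Derivation:
At Epsilon: gained [] -> total []
At Zeta: gained ['Q33K', 'T345G', 'E151S'] -> total ['E151S', 'Q33K', 'T345G']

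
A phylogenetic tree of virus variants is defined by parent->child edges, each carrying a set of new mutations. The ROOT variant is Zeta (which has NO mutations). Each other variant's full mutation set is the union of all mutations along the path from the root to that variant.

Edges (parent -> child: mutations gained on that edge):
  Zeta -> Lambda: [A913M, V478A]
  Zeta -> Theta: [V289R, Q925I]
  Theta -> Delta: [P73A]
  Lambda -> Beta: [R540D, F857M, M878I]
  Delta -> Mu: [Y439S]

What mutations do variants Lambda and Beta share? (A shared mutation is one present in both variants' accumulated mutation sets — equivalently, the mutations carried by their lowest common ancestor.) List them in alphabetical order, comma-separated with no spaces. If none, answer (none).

Answer: A913M,V478A

Derivation:
Accumulating mutations along path to Lambda:
  At Zeta: gained [] -> total []
  At Lambda: gained ['A913M', 'V478A'] -> total ['A913M', 'V478A']
Mutations(Lambda) = ['A913M', 'V478A']
Accumulating mutations along path to Beta:
  At Zeta: gained [] -> total []
  At Lambda: gained ['A913M', 'V478A'] -> total ['A913M', 'V478A']
  At Beta: gained ['R540D', 'F857M', 'M878I'] -> total ['A913M', 'F857M', 'M878I', 'R540D', 'V478A']
Mutations(Beta) = ['A913M', 'F857M', 'M878I', 'R540D', 'V478A']
Intersection: ['A913M', 'V478A'] ∩ ['A913M', 'F857M', 'M878I', 'R540D', 'V478A'] = ['A913M', 'V478A']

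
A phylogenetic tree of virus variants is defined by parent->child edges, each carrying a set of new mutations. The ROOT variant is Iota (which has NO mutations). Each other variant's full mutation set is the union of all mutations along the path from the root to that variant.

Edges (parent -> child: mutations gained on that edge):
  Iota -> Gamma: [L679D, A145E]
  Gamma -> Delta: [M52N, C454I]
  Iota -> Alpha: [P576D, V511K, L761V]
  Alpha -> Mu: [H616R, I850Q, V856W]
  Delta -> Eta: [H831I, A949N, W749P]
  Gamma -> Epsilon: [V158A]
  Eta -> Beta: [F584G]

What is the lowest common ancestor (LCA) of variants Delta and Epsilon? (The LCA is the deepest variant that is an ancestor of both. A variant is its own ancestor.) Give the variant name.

Answer: Gamma

Derivation:
Path from root to Delta: Iota -> Gamma -> Delta
  ancestors of Delta: {Iota, Gamma, Delta}
Path from root to Epsilon: Iota -> Gamma -> Epsilon
  ancestors of Epsilon: {Iota, Gamma, Epsilon}
Common ancestors: {Iota, Gamma}
Walk up from Epsilon: Epsilon (not in ancestors of Delta), Gamma (in ancestors of Delta), Iota (in ancestors of Delta)
Deepest common ancestor (LCA) = Gamma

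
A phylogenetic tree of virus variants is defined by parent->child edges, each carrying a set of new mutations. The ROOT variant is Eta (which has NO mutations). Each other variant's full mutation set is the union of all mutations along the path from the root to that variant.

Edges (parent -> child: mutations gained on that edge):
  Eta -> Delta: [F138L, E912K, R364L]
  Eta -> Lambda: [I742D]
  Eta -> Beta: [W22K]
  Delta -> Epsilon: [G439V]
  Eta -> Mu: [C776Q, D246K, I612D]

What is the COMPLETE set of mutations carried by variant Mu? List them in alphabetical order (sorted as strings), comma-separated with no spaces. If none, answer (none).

At Eta: gained [] -> total []
At Mu: gained ['C776Q', 'D246K', 'I612D'] -> total ['C776Q', 'D246K', 'I612D']

Answer: C776Q,D246K,I612D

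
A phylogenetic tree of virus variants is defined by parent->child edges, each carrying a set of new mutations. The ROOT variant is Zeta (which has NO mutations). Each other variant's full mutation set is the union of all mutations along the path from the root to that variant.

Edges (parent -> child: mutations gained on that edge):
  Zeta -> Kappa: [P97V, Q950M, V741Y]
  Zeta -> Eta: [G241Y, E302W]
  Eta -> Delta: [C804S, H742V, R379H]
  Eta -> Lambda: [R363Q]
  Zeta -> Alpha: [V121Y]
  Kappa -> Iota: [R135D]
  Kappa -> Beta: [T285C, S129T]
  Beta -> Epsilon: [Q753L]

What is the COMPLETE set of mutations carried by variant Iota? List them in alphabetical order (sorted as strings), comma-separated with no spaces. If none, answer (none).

At Zeta: gained [] -> total []
At Kappa: gained ['P97V', 'Q950M', 'V741Y'] -> total ['P97V', 'Q950M', 'V741Y']
At Iota: gained ['R135D'] -> total ['P97V', 'Q950M', 'R135D', 'V741Y']

Answer: P97V,Q950M,R135D,V741Y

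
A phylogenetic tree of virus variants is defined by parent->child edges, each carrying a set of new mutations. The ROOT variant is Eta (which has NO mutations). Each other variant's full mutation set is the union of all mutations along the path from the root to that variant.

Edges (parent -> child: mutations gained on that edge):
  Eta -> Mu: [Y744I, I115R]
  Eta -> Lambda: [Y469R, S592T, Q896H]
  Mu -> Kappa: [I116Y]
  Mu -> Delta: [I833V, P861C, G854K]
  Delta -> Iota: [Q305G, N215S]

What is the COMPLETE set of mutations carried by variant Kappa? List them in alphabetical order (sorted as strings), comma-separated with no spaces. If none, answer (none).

Answer: I115R,I116Y,Y744I

Derivation:
At Eta: gained [] -> total []
At Mu: gained ['Y744I', 'I115R'] -> total ['I115R', 'Y744I']
At Kappa: gained ['I116Y'] -> total ['I115R', 'I116Y', 'Y744I']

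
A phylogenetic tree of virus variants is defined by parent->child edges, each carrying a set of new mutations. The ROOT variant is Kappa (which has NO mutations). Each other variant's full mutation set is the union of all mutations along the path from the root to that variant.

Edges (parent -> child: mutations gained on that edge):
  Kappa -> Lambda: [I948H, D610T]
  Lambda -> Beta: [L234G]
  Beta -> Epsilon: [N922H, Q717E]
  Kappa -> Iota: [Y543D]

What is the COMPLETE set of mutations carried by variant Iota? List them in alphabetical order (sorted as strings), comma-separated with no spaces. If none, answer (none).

Answer: Y543D

Derivation:
At Kappa: gained [] -> total []
At Iota: gained ['Y543D'] -> total ['Y543D']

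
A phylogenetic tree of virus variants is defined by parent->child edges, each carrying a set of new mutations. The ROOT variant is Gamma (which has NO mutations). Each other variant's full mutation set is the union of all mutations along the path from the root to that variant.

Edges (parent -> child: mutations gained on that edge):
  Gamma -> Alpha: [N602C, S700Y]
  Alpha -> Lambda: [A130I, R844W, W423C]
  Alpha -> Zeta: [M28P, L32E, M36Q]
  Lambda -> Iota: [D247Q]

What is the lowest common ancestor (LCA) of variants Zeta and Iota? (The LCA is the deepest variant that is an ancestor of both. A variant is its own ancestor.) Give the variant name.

Path from root to Zeta: Gamma -> Alpha -> Zeta
  ancestors of Zeta: {Gamma, Alpha, Zeta}
Path from root to Iota: Gamma -> Alpha -> Lambda -> Iota
  ancestors of Iota: {Gamma, Alpha, Lambda, Iota}
Common ancestors: {Gamma, Alpha}
Walk up from Iota: Iota (not in ancestors of Zeta), Lambda (not in ancestors of Zeta), Alpha (in ancestors of Zeta), Gamma (in ancestors of Zeta)
Deepest common ancestor (LCA) = Alpha

Answer: Alpha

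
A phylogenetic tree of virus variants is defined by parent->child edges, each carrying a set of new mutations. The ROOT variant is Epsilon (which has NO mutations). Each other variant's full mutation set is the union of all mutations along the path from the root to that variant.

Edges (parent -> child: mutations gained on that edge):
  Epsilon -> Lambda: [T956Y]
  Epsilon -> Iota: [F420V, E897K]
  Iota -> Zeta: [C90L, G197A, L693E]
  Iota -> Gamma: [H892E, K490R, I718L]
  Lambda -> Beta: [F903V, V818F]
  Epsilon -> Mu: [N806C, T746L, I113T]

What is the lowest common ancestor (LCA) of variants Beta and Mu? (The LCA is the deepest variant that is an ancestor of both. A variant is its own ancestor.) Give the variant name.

Path from root to Beta: Epsilon -> Lambda -> Beta
  ancestors of Beta: {Epsilon, Lambda, Beta}
Path from root to Mu: Epsilon -> Mu
  ancestors of Mu: {Epsilon, Mu}
Common ancestors: {Epsilon}
Walk up from Mu: Mu (not in ancestors of Beta), Epsilon (in ancestors of Beta)
Deepest common ancestor (LCA) = Epsilon

Answer: Epsilon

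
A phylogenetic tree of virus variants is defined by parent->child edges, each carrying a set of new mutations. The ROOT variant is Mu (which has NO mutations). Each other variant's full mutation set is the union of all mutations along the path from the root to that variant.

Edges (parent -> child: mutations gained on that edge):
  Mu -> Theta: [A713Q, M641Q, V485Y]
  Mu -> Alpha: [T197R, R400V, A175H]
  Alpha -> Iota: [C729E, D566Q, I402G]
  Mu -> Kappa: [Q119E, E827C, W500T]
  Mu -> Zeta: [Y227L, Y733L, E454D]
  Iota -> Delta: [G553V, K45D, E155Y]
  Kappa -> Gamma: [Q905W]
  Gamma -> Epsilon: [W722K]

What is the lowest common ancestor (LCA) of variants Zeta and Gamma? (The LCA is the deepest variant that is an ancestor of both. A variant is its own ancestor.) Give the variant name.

Answer: Mu

Derivation:
Path from root to Zeta: Mu -> Zeta
  ancestors of Zeta: {Mu, Zeta}
Path from root to Gamma: Mu -> Kappa -> Gamma
  ancestors of Gamma: {Mu, Kappa, Gamma}
Common ancestors: {Mu}
Walk up from Gamma: Gamma (not in ancestors of Zeta), Kappa (not in ancestors of Zeta), Mu (in ancestors of Zeta)
Deepest common ancestor (LCA) = Mu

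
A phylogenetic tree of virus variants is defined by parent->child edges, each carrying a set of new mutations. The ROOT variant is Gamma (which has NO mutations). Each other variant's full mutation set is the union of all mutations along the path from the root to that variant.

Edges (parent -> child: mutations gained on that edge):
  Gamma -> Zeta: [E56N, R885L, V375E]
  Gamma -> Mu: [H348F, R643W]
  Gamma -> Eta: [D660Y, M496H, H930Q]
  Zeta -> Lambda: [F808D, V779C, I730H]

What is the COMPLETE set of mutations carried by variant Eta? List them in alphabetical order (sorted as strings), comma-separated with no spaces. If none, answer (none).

At Gamma: gained [] -> total []
At Eta: gained ['D660Y', 'M496H', 'H930Q'] -> total ['D660Y', 'H930Q', 'M496H']

Answer: D660Y,H930Q,M496H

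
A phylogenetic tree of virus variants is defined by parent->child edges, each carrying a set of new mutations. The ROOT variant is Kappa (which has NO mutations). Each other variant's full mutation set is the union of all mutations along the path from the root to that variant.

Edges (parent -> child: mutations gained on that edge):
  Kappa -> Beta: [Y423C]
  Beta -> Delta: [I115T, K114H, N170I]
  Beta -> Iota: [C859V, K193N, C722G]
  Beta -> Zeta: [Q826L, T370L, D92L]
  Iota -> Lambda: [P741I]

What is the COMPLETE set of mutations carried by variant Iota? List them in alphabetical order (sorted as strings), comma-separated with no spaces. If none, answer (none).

Answer: C722G,C859V,K193N,Y423C

Derivation:
At Kappa: gained [] -> total []
At Beta: gained ['Y423C'] -> total ['Y423C']
At Iota: gained ['C859V', 'K193N', 'C722G'] -> total ['C722G', 'C859V', 'K193N', 'Y423C']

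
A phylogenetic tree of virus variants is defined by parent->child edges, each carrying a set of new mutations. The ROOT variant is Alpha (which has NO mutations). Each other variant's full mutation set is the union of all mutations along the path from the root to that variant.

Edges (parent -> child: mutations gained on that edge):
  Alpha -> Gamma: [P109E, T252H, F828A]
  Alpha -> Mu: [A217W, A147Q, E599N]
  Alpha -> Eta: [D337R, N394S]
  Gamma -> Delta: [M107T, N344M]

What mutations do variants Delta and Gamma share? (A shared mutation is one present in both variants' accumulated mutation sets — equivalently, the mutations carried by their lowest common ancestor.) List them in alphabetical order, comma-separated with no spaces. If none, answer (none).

Accumulating mutations along path to Delta:
  At Alpha: gained [] -> total []
  At Gamma: gained ['P109E', 'T252H', 'F828A'] -> total ['F828A', 'P109E', 'T252H']
  At Delta: gained ['M107T', 'N344M'] -> total ['F828A', 'M107T', 'N344M', 'P109E', 'T252H']
Mutations(Delta) = ['F828A', 'M107T', 'N344M', 'P109E', 'T252H']
Accumulating mutations along path to Gamma:
  At Alpha: gained [] -> total []
  At Gamma: gained ['P109E', 'T252H', 'F828A'] -> total ['F828A', 'P109E', 'T252H']
Mutations(Gamma) = ['F828A', 'P109E', 'T252H']
Intersection: ['F828A', 'M107T', 'N344M', 'P109E', 'T252H'] ∩ ['F828A', 'P109E', 'T252H'] = ['F828A', 'P109E', 'T252H']

Answer: F828A,P109E,T252H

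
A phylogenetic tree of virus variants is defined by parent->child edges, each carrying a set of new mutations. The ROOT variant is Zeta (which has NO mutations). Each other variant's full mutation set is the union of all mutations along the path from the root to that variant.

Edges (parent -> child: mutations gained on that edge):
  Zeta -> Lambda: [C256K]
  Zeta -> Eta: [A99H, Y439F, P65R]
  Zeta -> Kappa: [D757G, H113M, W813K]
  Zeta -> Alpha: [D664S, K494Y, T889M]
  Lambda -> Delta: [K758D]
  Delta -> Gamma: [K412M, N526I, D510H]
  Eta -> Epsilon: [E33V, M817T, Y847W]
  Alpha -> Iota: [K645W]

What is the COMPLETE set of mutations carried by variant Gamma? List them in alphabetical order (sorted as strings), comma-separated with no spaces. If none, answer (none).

At Zeta: gained [] -> total []
At Lambda: gained ['C256K'] -> total ['C256K']
At Delta: gained ['K758D'] -> total ['C256K', 'K758D']
At Gamma: gained ['K412M', 'N526I', 'D510H'] -> total ['C256K', 'D510H', 'K412M', 'K758D', 'N526I']

Answer: C256K,D510H,K412M,K758D,N526I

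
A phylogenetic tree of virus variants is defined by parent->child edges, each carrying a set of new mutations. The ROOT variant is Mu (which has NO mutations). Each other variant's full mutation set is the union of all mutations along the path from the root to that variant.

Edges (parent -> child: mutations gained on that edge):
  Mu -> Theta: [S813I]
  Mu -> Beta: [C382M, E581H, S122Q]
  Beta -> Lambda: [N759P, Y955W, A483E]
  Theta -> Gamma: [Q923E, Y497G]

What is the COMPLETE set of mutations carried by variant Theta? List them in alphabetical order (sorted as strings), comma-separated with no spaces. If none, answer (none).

Answer: S813I

Derivation:
At Mu: gained [] -> total []
At Theta: gained ['S813I'] -> total ['S813I']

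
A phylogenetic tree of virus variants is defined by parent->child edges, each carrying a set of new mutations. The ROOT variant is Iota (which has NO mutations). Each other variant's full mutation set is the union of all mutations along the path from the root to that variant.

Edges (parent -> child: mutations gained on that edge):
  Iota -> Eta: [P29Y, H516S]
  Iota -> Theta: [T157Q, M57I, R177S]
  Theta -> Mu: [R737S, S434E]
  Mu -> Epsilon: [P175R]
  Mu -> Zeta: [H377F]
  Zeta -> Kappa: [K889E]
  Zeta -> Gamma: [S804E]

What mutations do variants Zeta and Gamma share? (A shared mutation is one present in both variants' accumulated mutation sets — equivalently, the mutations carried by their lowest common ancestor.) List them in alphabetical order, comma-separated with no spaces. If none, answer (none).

Answer: H377F,M57I,R177S,R737S,S434E,T157Q

Derivation:
Accumulating mutations along path to Zeta:
  At Iota: gained [] -> total []
  At Theta: gained ['T157Q', 'M57I', 'R177S'] -> total ['M57I', 'R177S', 'T157Q']
  At Mu: gained ['R737S', 'S434E'] -> total ['M57I', 'R177S', 'R737S', 'S434E', 'T157Q']
  At Zeta: gained ['H377F'] -> total ['H377F', 'M57I', 'R177S', 'R737S', 'S434E', 'T157Q']
Mutations(Zeta) = ['H377F', 'M57I', 'R177S', 'R737S', 'S434E', 'T157Q']
Accumulating mutations along path to Gamma:
  At Iota: gained [] -> total []
  At Theta: gained ['T157Q', 'M57I', 'R177S'] -> total ['M57I', 'R177S', 'T157Q']
  At Mu: gained ['R737S', 'S434E'] -> total ['M57I', 'R177S', 'R737S', 'S434E', 'T157Q']
  At Zeta: gained ['H377F'] -> total ['H377F', 'M57I', 'R177S', 'R737S', 'S434E', 'T157Q']
  At Gamma: gained ['S804E'] -> total ['H377F', 'M57I', 'R177S', 'R737S', 'S434E', 'S804E', 'T157Q']
Mutations(Gamma) = ['H377F', 'M57I', 'R177S', 'R737S', 'S434E', 'S804E', 'T157Q']
Intersection: ['H377F', 'M57I', 'R177S', 'R737S', 'S434E', 'T157Q'] ∩ ['H377F', 'M57I', 'R177S', 'R737S', 'S434E', 'S804E', 'T157Q'] = ['H377F', 'M57I', 'R177S', 'R737S', 'S434E', 'T157Q']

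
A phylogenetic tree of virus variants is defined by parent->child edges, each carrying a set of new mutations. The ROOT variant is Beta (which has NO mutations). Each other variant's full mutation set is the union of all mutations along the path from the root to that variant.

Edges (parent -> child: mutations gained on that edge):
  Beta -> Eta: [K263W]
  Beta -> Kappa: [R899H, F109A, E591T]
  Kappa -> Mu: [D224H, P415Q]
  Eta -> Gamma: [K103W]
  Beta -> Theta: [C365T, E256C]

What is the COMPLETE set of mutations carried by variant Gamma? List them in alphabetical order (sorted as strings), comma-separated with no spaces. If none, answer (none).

At Beta: gained [] -> total []
At Eta: gained ['K263W'] -> total ['K263W']
At Gamma: gained ['K103W'] -> total ['K103W', 'K263W']

Answer: K103W,K263W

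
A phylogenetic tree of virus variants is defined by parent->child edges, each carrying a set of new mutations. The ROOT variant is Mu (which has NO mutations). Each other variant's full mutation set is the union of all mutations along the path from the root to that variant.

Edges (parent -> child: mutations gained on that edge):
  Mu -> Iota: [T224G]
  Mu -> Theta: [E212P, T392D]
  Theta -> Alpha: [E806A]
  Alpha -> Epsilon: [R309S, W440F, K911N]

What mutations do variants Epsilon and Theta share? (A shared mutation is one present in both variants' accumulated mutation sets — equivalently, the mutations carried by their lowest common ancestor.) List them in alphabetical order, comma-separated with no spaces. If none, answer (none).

Accumulating mutations along path to Epsilon:
  At Mu: gained [] -> total []
  At Theta: gained ['E212P', 'T392D'] -> total ['E212P', 'T392D']
  At Alpha: gained ['E806A'] -> total ['E212P', 'E806A', 'T392D']
  At Epsilon: gained ['R309S', 'W440F', 'K911N'] -> total ['E212P', 'E806A', 'K911N', 'R309S', 'T392D', 'W440F']
Mutations(Epsilon) = ['E212P', 'E806A', 'K911N', 'R309S', 'T392D', 'W440F']
Accumulating mutations along path to Theta:
  At Mu: gained [] -> total []
  At Theta: gained ['E212P', 'T392D'] -> total ['E212P', 'T392D']
Mutations(Theta) = ['E212P', 'T392D']
Intersection: ['E212P', 'E806A', 'K911N', 'R309S', 'T392D', 'W440F'] ∩ ['E212P', 'T392D'] = ['E212P', 'T392D']

Answer: E212P,T392D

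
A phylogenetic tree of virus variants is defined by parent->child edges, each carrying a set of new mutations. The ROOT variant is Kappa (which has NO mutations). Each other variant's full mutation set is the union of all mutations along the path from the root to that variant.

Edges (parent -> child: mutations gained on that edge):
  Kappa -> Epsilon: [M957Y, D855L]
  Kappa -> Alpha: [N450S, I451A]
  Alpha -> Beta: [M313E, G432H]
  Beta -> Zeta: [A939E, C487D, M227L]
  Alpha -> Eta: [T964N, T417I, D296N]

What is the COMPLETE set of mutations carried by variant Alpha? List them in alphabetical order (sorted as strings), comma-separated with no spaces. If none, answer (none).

Answer: I451A,N450S

Derivation:
At Kappa: gained [] -> total []
At Alpha: gained ['N450S', 'I451A'] -> total ['I451A', 'N450S']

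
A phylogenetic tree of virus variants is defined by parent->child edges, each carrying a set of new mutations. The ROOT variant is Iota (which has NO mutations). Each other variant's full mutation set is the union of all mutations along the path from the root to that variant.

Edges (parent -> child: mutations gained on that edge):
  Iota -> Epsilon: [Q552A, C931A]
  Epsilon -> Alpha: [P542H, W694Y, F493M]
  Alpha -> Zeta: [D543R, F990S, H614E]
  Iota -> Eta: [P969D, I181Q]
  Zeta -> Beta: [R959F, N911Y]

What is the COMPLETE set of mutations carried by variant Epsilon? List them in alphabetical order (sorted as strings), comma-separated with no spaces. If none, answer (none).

At Iota: gained [] -> total []
At Epsilon: gained ['Q552A', 'C931A'] -> total ['C931A', 'Q552A']

Answer: C931A,Q552A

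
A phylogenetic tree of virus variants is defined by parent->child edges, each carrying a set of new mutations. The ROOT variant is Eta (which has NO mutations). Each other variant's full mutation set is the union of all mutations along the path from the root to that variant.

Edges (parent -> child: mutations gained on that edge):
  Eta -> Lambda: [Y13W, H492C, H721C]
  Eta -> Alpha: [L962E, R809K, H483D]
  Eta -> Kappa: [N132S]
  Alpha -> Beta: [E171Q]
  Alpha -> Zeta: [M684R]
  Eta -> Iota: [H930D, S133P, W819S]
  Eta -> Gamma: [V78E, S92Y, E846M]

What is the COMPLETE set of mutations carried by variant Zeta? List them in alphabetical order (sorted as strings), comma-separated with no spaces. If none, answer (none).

At Eta: gained [] -> total []
At Alpha: gained ['L962E', 'R809K', 'H483D'] -> total ['H483D', 'L962E', 'R809K']
At Zeta: gained ['M684R'] -> total ['H483D', 'L962E', 'M684R', 'R809K']

Answer: H483D,L962E,M684R,R809K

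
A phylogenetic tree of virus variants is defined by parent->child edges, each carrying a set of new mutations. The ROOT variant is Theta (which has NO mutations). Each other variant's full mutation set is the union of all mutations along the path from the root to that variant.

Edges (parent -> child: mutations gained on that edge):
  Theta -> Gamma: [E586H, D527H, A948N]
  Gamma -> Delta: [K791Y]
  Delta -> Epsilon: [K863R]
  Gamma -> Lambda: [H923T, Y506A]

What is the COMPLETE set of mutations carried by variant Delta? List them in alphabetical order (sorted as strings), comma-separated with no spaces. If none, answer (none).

Answer: A948N,D527H,E586H,K791Y

Derivation:
At Theta: gained [] -> total []
At Gamma: gained ['E586H', 'D527H', 'A948N'] -> total ['A948N', 'D527H', 'E586H']
At Delta: gained ['K791Y'] -> total ['A948N', 'D527H', 'E586H', 'K791Y']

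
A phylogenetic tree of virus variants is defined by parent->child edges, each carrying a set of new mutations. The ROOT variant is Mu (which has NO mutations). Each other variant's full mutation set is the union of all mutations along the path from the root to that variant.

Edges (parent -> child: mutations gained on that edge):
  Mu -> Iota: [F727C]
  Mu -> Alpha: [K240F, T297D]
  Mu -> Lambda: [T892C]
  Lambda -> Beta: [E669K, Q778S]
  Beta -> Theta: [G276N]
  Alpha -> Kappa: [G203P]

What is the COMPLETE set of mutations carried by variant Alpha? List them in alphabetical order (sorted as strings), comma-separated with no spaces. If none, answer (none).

At Mu: gained [] -> total []
At Alpha: gained ['K240F', 'T297D'] -> total ['K240F', 'T297D']

Answer: K240F,T297D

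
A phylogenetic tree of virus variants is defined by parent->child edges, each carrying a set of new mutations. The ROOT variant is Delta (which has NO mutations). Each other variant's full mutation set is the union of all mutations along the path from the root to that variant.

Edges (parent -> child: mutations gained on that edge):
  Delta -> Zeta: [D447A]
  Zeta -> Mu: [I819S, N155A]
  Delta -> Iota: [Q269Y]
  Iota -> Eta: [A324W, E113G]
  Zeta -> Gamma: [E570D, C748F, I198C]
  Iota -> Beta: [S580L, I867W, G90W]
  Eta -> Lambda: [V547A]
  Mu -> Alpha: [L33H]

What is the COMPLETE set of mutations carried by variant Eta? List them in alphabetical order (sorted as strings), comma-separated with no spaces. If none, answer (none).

Answer: A324W,E113G,Q269Y

Derivation:
At Delta: gained [] -> total []
At Iota: gained ['Q269Y'] -> total ['Q269Y']
At Eta: gained ['A324W', 'E113G'] -> total ['A324W', 'E113G', 'Q269Y']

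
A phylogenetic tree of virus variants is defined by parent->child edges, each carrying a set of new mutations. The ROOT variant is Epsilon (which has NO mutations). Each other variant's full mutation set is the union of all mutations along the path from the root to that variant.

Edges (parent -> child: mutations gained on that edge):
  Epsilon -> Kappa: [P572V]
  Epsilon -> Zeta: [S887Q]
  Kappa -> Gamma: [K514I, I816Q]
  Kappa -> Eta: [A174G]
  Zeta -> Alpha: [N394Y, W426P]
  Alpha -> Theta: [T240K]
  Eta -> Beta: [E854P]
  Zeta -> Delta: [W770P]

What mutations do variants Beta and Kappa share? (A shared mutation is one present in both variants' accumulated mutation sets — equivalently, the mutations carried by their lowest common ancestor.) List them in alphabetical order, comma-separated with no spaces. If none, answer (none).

Accumulating mutations along path to Beta:
  At Epsilon: gained [] -> total []
  At Kappa: gained ['P572V'] -> total ['P572V']
  At Eta: gained ['A174G'] -> total ['A174G', 'P572V']
  At Beta: gained ['E854P'] -> total ['A174G', 'E854P', 'P572V']
Mutations(Beta) = ['A174G', 'E854P', 'P572V']
Accumulating mutations along path to Kappa:
  At Epsilon: gained [] -> total []
  At Kappa: gained ['P572V'] -> total ['P572V']
Mutations(Kappa) = ['P572V']
Intersection: ['A174G', 'E854P', 'P572V'] ∩ ['P572V'] = ['P572V']

Answer: P572V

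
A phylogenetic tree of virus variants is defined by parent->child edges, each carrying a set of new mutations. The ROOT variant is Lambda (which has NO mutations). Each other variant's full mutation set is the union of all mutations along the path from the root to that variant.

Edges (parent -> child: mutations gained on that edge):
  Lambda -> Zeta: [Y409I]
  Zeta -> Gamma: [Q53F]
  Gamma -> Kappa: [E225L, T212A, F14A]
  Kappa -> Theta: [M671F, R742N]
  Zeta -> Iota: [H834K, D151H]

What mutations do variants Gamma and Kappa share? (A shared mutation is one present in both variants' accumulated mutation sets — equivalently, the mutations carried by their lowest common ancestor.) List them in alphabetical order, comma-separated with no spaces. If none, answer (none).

Accumulating mutations along path to Gamma:
  At Lambda: gained [] -> total []
  At Zeta: gained ['Y409I'] -> total ['Y409I']
  At Gamma: gained ['Q53F'] -> total ['Q53F', 'Y409I']
Mutations(Gamma) = ['Q53F', 'Y409I']
Accumulating mutations along path to Kappa:
  At Lambda: gained [] -> total []
  At Zeta: gained ['Y409I'] -> total ['Y409I']
  At Gamma: gained ['Q53F'] -> total ['Q53F', 'Y409I']
  At Kappa: gained ['E225L', 'T212A', 'F14A'] -> total ['E225L', 'F14A', 'Q53F', 'T212A', 'Y409I']
Mutations(Kappa) = ['E225L', 'F14A', 'Q53F', 'T212A', 'Y409I']
Intersection: ['Q53F', 'Y409I'] ∩ ['E225L', 'F14A', 'Q53F', 'T212A', 'Y409I'] = ['Q53F', 'Y409I']

Answer: Q53F,Y409I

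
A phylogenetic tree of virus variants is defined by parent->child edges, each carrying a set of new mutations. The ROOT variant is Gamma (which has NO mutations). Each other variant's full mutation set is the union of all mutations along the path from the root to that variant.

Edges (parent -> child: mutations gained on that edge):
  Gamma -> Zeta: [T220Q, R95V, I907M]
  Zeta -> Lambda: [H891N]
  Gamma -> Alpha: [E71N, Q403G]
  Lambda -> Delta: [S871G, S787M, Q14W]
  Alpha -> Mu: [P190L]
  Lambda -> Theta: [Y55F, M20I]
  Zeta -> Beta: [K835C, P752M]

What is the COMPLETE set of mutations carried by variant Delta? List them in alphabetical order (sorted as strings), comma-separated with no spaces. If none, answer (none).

At Gamma: gained [] -> total []
At Zeta: gained ['T220Q', 'R95V', 'I907M'] -> total ['I907M', 'R95V', 'T220Q']
At Lambda: gained ['H891N'] -> total ['H891N', 'I907M', 'R95V', 'T220Q']
At Delta: gained ['S871G', 'S787M', 'Q14W'] -> total ['H891N', 'I907M', 'Q14W', 'R95V', 'S787M', 'S871G', 'T220Q']

Answer: H891N,I907M,Q14W,R95V,S787M,S871G,T220Q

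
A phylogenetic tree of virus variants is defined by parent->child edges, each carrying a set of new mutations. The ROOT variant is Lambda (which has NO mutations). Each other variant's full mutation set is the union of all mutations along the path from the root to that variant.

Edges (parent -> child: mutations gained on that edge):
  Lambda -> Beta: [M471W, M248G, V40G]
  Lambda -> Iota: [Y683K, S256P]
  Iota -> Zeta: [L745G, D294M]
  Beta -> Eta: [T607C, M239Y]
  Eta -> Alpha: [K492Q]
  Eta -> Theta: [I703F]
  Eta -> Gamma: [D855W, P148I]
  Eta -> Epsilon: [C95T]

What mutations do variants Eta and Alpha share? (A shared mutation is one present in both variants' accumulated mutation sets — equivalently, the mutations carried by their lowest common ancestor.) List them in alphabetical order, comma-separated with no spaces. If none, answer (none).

Answer: M239Y,M248G,M471W,T607C,V40G

Derivation:
Accumulating mutations along path to Eta:
  At Lambda: gained [] -> total []
  At Beta: gained ['M471W', 'M248G', 'V40G'] -> total ['M248G', 'M471W', 'V40G']
  At Eta: gained ['T607C', 'M239Y'] -> total ['M239Y', 'M248G', 'M471W', 'T607C', 'V40G']
Mutations(Eta) = ['M239Y', 'M248G', 'M471W', 'T607C', 'V40G']
Accumulating mutations along path to Alpha:
  At Lambda: gained [] -> total []
  At Beta: gained ['M471W', 'M248G', 'V40G'] -> total ['M248G', 'M471W', 'V40G']
  At Eta: gained ['T607C', 'M239Y'] -> total ['M239Y', 'M248G', 'M471W', 'T607C', 'V40G']
  At Alpha: gained ['K492Q'] -> total ['K492Q', 'M239Y', 'M248G', 'M471W', 'T607C', 'V40G']
Mutations(Alpha) = ['K492Q', 'M239Y', 'M248G', 'M471W', 'T607C', 'V40G']
Intersection: ['M239Y', 'M248G', 'M471W', 'T607C', 'V40G'] ∩ ['K492Q', 'M239Y', 'M248G', 'M471W', 'T607C', 'V40G'] = ['M239Y', 'M248G', 'M471W', 'T607C', 'V40G']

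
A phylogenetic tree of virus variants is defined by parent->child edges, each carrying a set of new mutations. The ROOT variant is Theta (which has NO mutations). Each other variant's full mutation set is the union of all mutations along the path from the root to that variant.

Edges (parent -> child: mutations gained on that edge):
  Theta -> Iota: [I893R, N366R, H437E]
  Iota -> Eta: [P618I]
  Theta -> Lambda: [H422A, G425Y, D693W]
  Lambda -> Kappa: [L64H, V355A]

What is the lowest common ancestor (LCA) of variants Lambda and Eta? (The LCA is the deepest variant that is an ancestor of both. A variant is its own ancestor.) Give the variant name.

Answer: Theta

Derivation:
Path from root to Lambda: Theta -> Lambda
  ancestors of Lambda: {Theta, Lambda}
Path from root to Eta: Theta -> Iota -> Eta
  ancestors of Eta: {Theta, Iota, Eta}
Common ancestors: {Theta}
Walk up from Eta: Eta (not in ancestors of Lambda), Iota (not in ancestors of Lambda), Theta (in ancestors of Lambda)
Deepest common ancestor (LCA) = Theta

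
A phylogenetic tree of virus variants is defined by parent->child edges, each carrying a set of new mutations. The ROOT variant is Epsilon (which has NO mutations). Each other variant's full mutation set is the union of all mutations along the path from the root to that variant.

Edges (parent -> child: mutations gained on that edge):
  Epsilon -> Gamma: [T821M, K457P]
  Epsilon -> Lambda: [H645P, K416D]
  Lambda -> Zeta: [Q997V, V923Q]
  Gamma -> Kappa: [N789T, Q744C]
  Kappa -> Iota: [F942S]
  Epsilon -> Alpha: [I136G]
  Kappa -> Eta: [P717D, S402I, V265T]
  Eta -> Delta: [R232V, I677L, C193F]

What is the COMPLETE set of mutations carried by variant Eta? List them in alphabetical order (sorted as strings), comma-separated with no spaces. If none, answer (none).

At Epsilon: gained [] -> total []
At Gamma: gained ['T821M', 'K457P'] -> total ['K457P', 'T821M']
At Kappa: gained ['N789T', 'Q744C'] -> total ['K457P', 'N789T', 'Q744C', 'T821M']
At Eta: gained ['P717D', 'S402I', 'V265T'] -> total ['K457P', 'N789T', 'P717D', 'Q744C', 'S402I', 'T821M', 'V265T']

Answer: K457P,N789T,P717D,Q744C,S402I,T821M,V265T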